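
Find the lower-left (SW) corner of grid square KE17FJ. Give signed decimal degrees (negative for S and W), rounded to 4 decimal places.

-42.6250, 22.4167

Field K=10, E=4: +10·20° lon, +4·10° lat → SW at lon 20°, lat -50°.
Square 1, 7: +1·2° lon, +7·1° lat → SW at lon 22°, lat -43°.
Subsquare f=5, j=9: +5·0.0833333° lon, +9·0.0416667° lat → SW at lon 22.4167°, lat -42.625°.
latitude -42.6250, longitude 22.4167.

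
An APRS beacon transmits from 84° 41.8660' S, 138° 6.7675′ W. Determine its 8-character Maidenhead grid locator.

CA05wh62

Offset from 180°W / 90°S: lon 41.88721°, lat 5.30223°.
Field: 41.88721/20 → 2 → C, 5.30223/10 → 0 → A; chars CA.
Square: 1.88721/2 → 0, 5.30223/1 → 5; chars 05.
Subsquare: 1.88721/0.0833333 → 22 → w, 0.30223/0.0416667 → 7 → h; chars wh.
Extended square: 0.05387/0.00833333 → 6, 0.01057/0.00416667 → 2; chars 62.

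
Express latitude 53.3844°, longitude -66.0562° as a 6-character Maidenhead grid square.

FO63xj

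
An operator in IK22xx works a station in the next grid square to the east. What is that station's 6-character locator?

IK32ax

Longitude subsquare x = 23; +1 → 24, wraps to 0 = a, carry into square.
Longitude square 2; +1 → 3.
The latitude characters are unchanged.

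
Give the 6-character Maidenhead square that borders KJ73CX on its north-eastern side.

Longitude subsquare c = 2; +1 → 3 = d.
Latitude subsquare x = 23; +1 → 24, wraps to 0 = a, carry into square.
Latitude square 3; +1 → 4.

KJ74da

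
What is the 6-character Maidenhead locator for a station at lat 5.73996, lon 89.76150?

NJ45vr

Shift to the Maidenhead origin (180°W, 90°S): lon 269.7615, lat 95.7400.
Field: lon ⌊269.7615/20⌋ = 13 → N; lat ⌊95.7400/10⌋ = 9 → J.
Square: lon ⌊9.7615/2⌋ = 4; lat ⌊5.7400/1⌋ = 5.
Subsquare: lon ⌊1.7615/0.0833333⌋ = 21 → v; lat ⌊0.7400/0.0416667⌋ = 17 → r.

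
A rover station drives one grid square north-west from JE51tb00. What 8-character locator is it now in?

Longitude extended square 0; −1 → -1, wraps to 9, carry into subsquare.
Longitude subsquare t = 19; −1 → 18 = s.
Latitude extended square 0; +1 → 1.

JE51sb91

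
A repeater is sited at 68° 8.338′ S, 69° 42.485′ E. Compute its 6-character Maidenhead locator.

Offset from 180°W / 90°S: lon 249.7081°, lat 21.8610°.
Field (20°×10°, letters A–R): 249.7081/20 → 12 → M, 21.8610/10 → 2 → C; chars MC.
Square (2°×1°, digits 0–9): 9.7081/2 → 4, 1.8610/1 → 1; chars 41.
Subsquare (5′×2.5′, letters a–x): 1.7081/0.0833333 → 20 → u, 0.8610/0.0416667 → 20 → u; chars uu.

MC41uu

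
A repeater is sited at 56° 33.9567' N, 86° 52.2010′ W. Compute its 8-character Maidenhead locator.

Shift to the Maidenhead origin (180°W, 90°S): lon 93.12998, lat 146.56594.
Field: lon ⌊93.12998/20⌋ = 4 → E; lat ⌊146.56594/10⌋ = 14 → O.
Square: lon ⌊13.12998/2⌋ = 6; lat ⌊6.56594/1⌋ = 6.
Subsquare: lon ⌊1.12998/0.0833333⌋ = 13 → n; lat ⌊0.56594/0.0416667⌋ = 13 → n.
Extended square: lon ⌊0.04665/0.00833333⌋ = 5; lat ⌊0.02428/0.00416667⌋ = 5.

EO66nn55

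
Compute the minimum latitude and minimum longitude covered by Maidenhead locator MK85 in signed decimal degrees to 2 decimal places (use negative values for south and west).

15.00, 76.00

Field M=12, K=10: +12·20° lon, +10·10° lat → SW at lon 60°, lat 10°.
Square 8, 5: +8·2° lon, +5·1° lat → SW at lon 76°, lat 15°.
latitude 15.00, longitude 76.00.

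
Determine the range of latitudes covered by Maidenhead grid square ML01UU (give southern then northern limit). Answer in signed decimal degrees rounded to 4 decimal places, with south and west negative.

21.8333, 21.8750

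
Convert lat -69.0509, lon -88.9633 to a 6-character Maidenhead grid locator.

EC50mw

Add 180° to longitude and 90° to latitude: 91.0367, 20.9491.
Field: lon ⌊91.0367/20⌋ = 4 → E; lat ⌊20.9491/10⌋ = 2 → C.
Square: lon ⌊11.0367/2⌋ = 5; lat ⌊0.9491/1⌋ = 0.
Subsquare: lon ⌊1.0367/0.0833333⌋ = 12 → m; lat ⌊0.9491/0.0416667⌋ = 22 → w.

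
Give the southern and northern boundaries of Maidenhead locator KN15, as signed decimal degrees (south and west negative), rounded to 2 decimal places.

45.00, 46.00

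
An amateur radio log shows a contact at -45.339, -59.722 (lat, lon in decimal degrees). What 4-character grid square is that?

Add 180° to longitude and 90° to latitude: 120.28, 44.66.
Field (20°×10°, letters A–R): 120.28/20 → 6 → G, 44.66/10 → 4 → E; chars GE.
Square (2°×1°, digits 0–9): 0.28/2 → 0, 4.66/1 → 4; chars 04.

GE04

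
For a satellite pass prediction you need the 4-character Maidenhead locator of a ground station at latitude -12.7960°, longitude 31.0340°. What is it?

KH57

Add 180° to longitude and 90° to latitude: 211.03, 77.20.
Field: 211.03/20 → 10 → K, 77.20/10 → 7 → H; chars KH.
Square: 11.03/2 → 5, 7.20/1 → 7; chars 57.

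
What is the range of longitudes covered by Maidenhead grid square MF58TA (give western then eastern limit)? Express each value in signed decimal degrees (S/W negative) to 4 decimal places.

71.5833, 71.6667

Field M=12, F=5: +12·20° lon, +5·10° lat → SW at lon 60°, lat -40°.
Square 5, 8: +5·2° lon, +8·1° lat → SW at lon 70°, lat -32°.
Subsquare t=19, a=0: +19·0.0833333° lon, +0·0.0416667° lat → SW at lon 71.5833°, lat -32°.
Cell spans 0.0833333° lon × 0.0416667° lat.
west 71.5833, east 71.6667.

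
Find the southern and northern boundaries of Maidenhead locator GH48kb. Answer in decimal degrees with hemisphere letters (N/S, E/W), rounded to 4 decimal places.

11.9583° S, 11.9167° S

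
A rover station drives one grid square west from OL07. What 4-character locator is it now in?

NL97

Longitude square 0; −1 → -1, wraps to 9, carry into field.
Longitude field O = 14; −1 → 13 = N.
The latitude characters are unchanged.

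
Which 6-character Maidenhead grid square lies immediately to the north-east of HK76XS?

Longitude subsquare x = 23; +1 → 24, wraps to 0 = a, carry into square.
Longitude square 7; +1 → 8.
Latitude subsquare s = 18; +1 → 19 = t.

HK86at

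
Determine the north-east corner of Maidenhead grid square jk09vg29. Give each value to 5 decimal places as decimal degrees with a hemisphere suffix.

19.29167° N, 1.77500° E

Field J=9, K=10: +9·20° lon, +10·10° lat → SW at lon 0°, lat 10°.
Square 0, 9: +0·2° lon, +9·1° lat → SW at lon 0°, lat 19°.
Subsquare v=21, g=6: +21·0.0833333° lon, +6·0.0416667° lat → SW at lon 1.75°, lat 19.25°.
Extended square 2, 9: +2·0.00833333° lon, +9·0.00416667° lat → SW at lon 1.76667°, lat 19.2875°.
Cell spans 0.00833333° lon × 0.00416667° lat. NE corner is SW corner plus one full cell.
latitude 19.29167° N, longitude 1.77500° E.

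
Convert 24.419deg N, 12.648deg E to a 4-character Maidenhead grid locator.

Add 180° to longitude and 90° to latitude: 192.65, 114.42.
Field: lon ⌊192.65/20⌋ = 9 → J; lat ⌊114.42/10⌋ = 11 → L.
Square: lon ⌊12.65/2⌋ = 6; lat ⌊4.42/1⌋ = 4.

JL64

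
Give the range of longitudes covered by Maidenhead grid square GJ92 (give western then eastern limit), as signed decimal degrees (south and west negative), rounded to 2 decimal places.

Field G=6, J=9: +6·20° lon, +9·10° lat → SW at lon -60°, lat 0°.
Square 9, 2: +9·2° lon, +2·1° lat → SW at lon -42°, lat 2°.
Cell spans 2° lon × 1° lat.
west -42.00, east -40.00.

-42.00, -40.00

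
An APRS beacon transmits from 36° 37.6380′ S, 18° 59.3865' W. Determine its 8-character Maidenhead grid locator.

IF03mi19

Add 180° to longitude and 90° to latitude: 161.01022, 53.37270.
Field: lon ⌊161.01022/20⌋ = 8 → I; lat ⌊53.37270/10⌋ = 5 → F.
Square: lon ⌊1.01022/2⌋ = 0; lat ⌊3.37270/1⌋ = 3.
Subsquare: lon ⌊1.01022/0.0833333⌋ = 12 → m; lat ⌊0.37270/0.0416667⌋ = 8 → i.
Extended square: lon ⌊0.01022/0.00833333⌋ = 1; lat ⌊0.03937/0.00416667⌋ = 9.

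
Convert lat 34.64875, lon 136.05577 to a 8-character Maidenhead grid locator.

PM84ap65

Shift to the Maidenhead origin (180°W, 90°S): lon 316.05577, lat 124.64875.
Field (20°×10°, letters A–R): lon ⌊316.05577/20⌋ = 15 → P; lat ⌊124.64875/10⌋ = 12 → M.
Square (2°×1°, digits 0–9): lon ⌊16.05577/2⌋ = 8; lat ⌊4.64875/1⌋ = 4.
Subsquare (5′×2.5′, letters a–x): lon ⌊0.05577/0.0833333⌋ = 0 → a; lat ⌊0.64875/0.0416667⌋ = 15 → p.
Extended square (30″×15″, digits 0–9): lon ⌊0.05577/0.00833333⌋ = 6; lat ⌊0.02375/0.00416667⌋ = 5.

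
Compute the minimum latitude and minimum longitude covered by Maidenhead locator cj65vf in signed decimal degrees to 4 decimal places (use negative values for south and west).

5.2083, -126.2500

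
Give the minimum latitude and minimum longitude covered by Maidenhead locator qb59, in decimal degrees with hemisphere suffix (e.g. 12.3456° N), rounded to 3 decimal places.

71.000° S, 150.000° E

Field Q=16, B=1: +16·20° lon, +1·10° lat → SW at lon 140°, lat -80°.
Square 5, 9: +5·2° lon, +9·1° lat → SW at lon 150°, lat -71°.
latitude 71.000° S, longitude 150.000° E.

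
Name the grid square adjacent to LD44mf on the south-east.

LD44ne

Longitude subsquare m = 12; +1 → 13 = n.
Latitude subsquare f = 5; −1 → 4 = e.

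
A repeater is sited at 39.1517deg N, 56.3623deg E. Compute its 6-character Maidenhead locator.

Offset from 180°W / 90°S: lon 236.3623°, lat 129.1517°.
Field: 236.3623/20 → 11 → L, 129.1517/10 → 12 → M; chars LM.
Square: 16.3623/2 → 8, 9.1517/1 → 9; chars 89.
Subsquare: 0.3623/0.0833333 → 4 → e, 0.1517/0.0416667 → 3 → d; chars ed.

LM89ed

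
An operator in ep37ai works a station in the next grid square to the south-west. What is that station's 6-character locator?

EP27xh

Longitude subsquare a = 0; −1 → -1, wraps to 23 = x, carry into square.
Longitude square 3; −1 → 2.
Latitude subsquare i = 8; −1 → 7 = h.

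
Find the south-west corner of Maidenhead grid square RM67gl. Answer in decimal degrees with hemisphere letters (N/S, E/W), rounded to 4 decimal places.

37.4583° N, 172.5000° E

Field R=17, M=12: +17·20° lon, +12·10° lat → SW at lon 160°, lat 30°.
Square 6, 7: +6·2° lon, +7·1° lat → SW at lon 172°, lat 37°.
Subsquare g=6, l=11: +6·0.0833333° lon, +11·0.0416667° lat → SW at lon 172.5°, lat 37.4583°.
latitude 37.4583° N, longitude 172.5000° E.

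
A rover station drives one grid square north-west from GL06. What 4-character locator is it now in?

FL97

Longitude square 0; −1 → -1, wraps to 9, carry into field.
Longitude field G = 6; −1 → 5 = F.
Latitude square 6; +1 → 7.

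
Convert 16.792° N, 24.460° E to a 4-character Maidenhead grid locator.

KK26

Shift to the Maidenhead origin (180°W, 90°S): lon 204.46, lat 106.79.
Field (20°×10°, letters A–R): lon ⌊204.46/20⌋ = 10 → K; lat ⌊106.79/10⌋ = 10 → K.
Square (2°×1°, digits 0–9): lon ⌊4.46/2⌋ = 2; lat ⌊6.79/1⌋ = 6.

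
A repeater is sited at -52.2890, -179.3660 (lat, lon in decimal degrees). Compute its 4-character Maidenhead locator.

AD07

Shift to the Maidenhead origin (180°W, 90°S): lon 0.63, lat 37.71.
Field (20°×10°, letters A–R): lon ⌊0.63/20⌋ = 0 → A; lat ⌊37.71/10⌋ = 3 → D.
Square (2°×1°, digits 0–9): lon ⌊0.63/2⌋ = 0; lat ⌊7.71/1⌋ = 7.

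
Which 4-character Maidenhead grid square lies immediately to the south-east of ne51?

Longitude square 5; +1 → 6.
Latitude square 1; −1 → 0.

NE60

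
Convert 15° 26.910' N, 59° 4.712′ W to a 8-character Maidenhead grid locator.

Shift to the Maidenhead origin (180°W, 90°S): lon 120.92147, lat 105.44850.
Field (20°×10°, letters A–R): lon ⌊120.92147/20⌋ = 6 → G; lat ⌊105.44850/10⌋ = 10 → K.
Square (2°×1°, digits 0–9): lon ⌊0.92147/2⌋ = 0; lat ⌊5.44850/1⌋ = 5.
Subsquare (5′×2.5′, letters a–x): lon ⌊0.92147/0.0833333⌋ = 11 → l; lat ⌊0.44850/0.0416667⌋ = 10 → k.
Extended square (30″×15″, digits 0–9): lon ⌊0.00480/0.00833333⌋ = 0; lat ⌊0.03183/0.00416667⌋ = 7.

GK05lk07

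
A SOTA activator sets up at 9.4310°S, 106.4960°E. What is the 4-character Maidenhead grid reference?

OI30

Offset from 180°W / 90°S: lon 286.50°, lat 80.57°.
Field: lon ⌊286.50/20⌋ = 14 → O; lat ⌊80.57/10⌋ = 8 → I.
Square: lon ⌊6.50/2⌋ = 3; lat ⌊0.57/1⌋ = 0.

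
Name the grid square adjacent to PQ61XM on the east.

PQ71am

Longitude subsquare x = 23; +1 → 24, wraps to 0 = a, carry into square.
Longitude square 6; +1 → 7.
The latitude characters are unchanged.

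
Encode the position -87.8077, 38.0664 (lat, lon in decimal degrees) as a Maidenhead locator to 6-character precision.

Offset from 180°W / 90°S: lon 218.0664°, lat 2.1923°.
Field: lon ⌊218.0664/20⌋ = 10 → K; lat ⌊2.1923/10⌋ = 0 → A.
Square: lon ⌊18.0664/2⌋ = 9; lat ⌊2.1923/1⌋ = 2.
Subsquare: lon ⌊0.0664/0.0833333⌋ = 0 → a; lat ⌊0.1923/0.0416667⌋ = 4 → e.

KA92ae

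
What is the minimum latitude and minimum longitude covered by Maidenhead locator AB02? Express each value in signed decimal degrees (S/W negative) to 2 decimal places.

-78.00, -180.00

Field A=0, B=1: +0·20° lon, +1·10° lat → SW at lon -180°, lat -80°.
Square 0, 2: +0·2° lon, +2·1° lat → SW at lon -180°, lat -78°.
latitude -78.00, longitude -180.00.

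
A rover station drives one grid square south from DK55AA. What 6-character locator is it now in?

DK54ax

Latitude subsquare a = 0; −1 → -1, wraps to 23 = x, carry into square.
Latitude square 5; −1 → 4.
The longitude characters are unchanged.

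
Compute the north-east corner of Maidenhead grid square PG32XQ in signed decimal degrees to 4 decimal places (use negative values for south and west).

-27.2917, 128.0000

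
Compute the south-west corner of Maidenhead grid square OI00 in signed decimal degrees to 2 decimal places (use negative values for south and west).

Field O=14, I=8: +14·20° lon, +8·10° lat → SW at lon 100°, lat -10°.
Square 0, 0: +0·2° lon, +0·1° lat → SW at lon 100°, lat -10°.
latitude -10.00, longitude 100.00.

-10.00, 100.00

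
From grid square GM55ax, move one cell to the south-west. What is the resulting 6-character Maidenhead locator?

Longitude subsquare a = 0; −1 → -1, wraps to 23 = x, carry into square.
Longitude square 5; −1 → 4.
Latitude subsquare x = 23; −1 → 22 = w.

GM45xw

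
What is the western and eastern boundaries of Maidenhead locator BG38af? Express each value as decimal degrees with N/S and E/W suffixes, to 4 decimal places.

154.0000° W, 153.9167° W

Field B=1, G=6: +1·20° lon, +6·10° lat → SW at lon -160°, lat -30°.
Square 3, 8: +3·2° lon, +8·1° lat → SW at lon -154°, lat -22°.
Subsquare a=0, f=5: +0·0.0833333° lon, +5·0.0416667° lat → SW at lon -154°, lat -21.7917°.
Cell spans 0.0833333° lon × 0.0416667° lat.
west 154.0000° W, east 153.9167° W.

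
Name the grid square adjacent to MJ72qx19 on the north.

Latitude extended square 9; +1 → 10, wraps to 0, carry into subsquare.
Latitude subsquare x = 23; +1 → 24, wraps to 0 = a, carry into square.
Latitude square 2; +1 → 3.
The longitude characters are unchanged.

MJ73qa10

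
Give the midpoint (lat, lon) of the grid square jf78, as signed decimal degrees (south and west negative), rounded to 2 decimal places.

-31.50, 15.00

Field J=9, F=5: +9·20° lon, +5·10° lat → SW at lon 0°, lat -40°.
Square 7, 8: +7·2° lon, +8·1° lat → SW at lon 14°, lat -32°.
Cell spans 2° lon × 1° lat. Centre is SW corner plus half of each.
latitude -31.50, longitude 15.00.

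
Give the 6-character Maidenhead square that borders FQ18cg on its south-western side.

FQ18bf

Longitude subsquare c = 2; −1 → 1 = b.
Latitude subsquare g = 6; −1 → 5 = f.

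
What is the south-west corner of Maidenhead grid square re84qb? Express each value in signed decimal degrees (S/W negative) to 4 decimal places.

-45.9583, 177.3333

Field R=17, E=4: +17·20° lon, +4·10° lat → SW at lon 160°, lat -50°.
Square 8, 4: +8·2° lon, +4·1° lat → SW at lon 176°, lat -46°.
Subsquare q=16, b=1: +16·0.0833333° lon, +1·0.0416667° lat → SW at lon 177.333°, lat -45.9583°.
latitude -45.9583, longitude 177.3333.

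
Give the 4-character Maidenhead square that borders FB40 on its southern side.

FA49

Latitude square 0; −1 → -1, wraps to 9, carry into field.
Latitude field B = 1; −1 → 0 = A.
The longitude characters are unchanged.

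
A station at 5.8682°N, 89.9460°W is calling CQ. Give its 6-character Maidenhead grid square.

Shift to the Maidenhead origin (180°W, 90°S): lon 90.0540, lat 95.8682.
Field (20°×10°, letters A–R): 90.0540/20 → 4 → E, 95.8682/10 → 9 → J; chars EJ.
Square (2°×1°, digits 0–9): 10.0540/2 → 5, 5.8682/1 → 5; chars 55.
Subsquare (5′×2.5′, letters a–x): 0.0540/0.0833333 → 0 → a, 0.8682/0.0416667 → 20 → u; chars au.

EJ55au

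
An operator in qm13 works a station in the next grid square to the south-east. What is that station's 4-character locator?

QM22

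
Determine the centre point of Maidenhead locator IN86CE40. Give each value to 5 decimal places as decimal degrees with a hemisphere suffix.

46.16875° N, 3.79583° W

Field I=8, N=13: +8·20° lon, +13·10° lat → SW at lon -20°, lat 40°.
Square 8, 6: +8·2° lon, +6·1° lat → SW at lon -4°, lat 46°.
Subsquare c=2, e=4: +2·0.0833333° lon, +4·0.0416667° lat → SW at lon -3.83333°, lat 46.1667°.
Extended square 4, 0: +4·0.00833333° lon, +0·0.00416667° lat → SW at lon -3.8°, lat 46.1667°.
Cell spans 0.00833333° lon × 0.00416667° lat. Centre is SW corner plus half of each.
latitude 46.16875° N, longitude 3.79583° W.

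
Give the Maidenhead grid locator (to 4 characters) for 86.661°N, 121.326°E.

Shift to the Maidenhead origin (180°W, 90°S): lon 301.33, lat 176.66.
Field (20°×10°, letters A–R): 301.33/20 → 15 → P, 176.66/10 → 17 → R; chars PR.
Square (2°×1°, digits 0–9): 1.33/2 → 0, 6.66/1 → 6; chars 06.

PR06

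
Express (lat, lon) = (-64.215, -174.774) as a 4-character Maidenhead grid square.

Add 180° to longitude and 90° to latitude: 5.23, 25.78.
Field: lon ⌊5.23/20⌋ = 0 → A; lat ⌊25.78/10⌋ = 2 → C.
Square: lon ⌊5.23/2⌋ = 2; lat ⌊5.78/1⌋ = 5.

AC25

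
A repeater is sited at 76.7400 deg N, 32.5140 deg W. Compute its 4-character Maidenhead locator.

Shift to the Maidenhead origin (180°W, 90°S): lon 147.49, lat 166.74.
Field: lon ⌊147.49/20⌋ = 7 → H; lat ⌊166.74/10⌋ = 16 → Q.
Square: lon ⌊7.49/2⌋ = 3; lat ⌊6.74/1⌋ = 6.

HQ36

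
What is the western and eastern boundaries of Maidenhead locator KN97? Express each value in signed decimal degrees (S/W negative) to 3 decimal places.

38.000, 40.000

Field K=10, N=13: +10·20° lon, +13·10° lat → SW at lon 20°, lat 40°.
Square 9, 7: +9·2° lon, +7·1° lat → SW at lon 38°, lat 47°.
Cell spans 2° lon × 1° lat.
west 38.000, east 40.000.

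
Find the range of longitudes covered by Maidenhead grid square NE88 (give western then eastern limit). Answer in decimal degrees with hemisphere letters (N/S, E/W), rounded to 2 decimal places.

Field N=13, E=4: +13·20° lon, +4·10° lat → SW at lon 80°, lat -50°.
Square 8, 8: +8·2° lon, +8·1° lat → SW at lon 96°, lat -42°.
Cell spans 2° lon × 1° lat.
west 96.00° E, east 98.00° E.

96.00° E, 98.00° E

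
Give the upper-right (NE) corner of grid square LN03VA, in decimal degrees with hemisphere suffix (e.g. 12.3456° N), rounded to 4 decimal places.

43.0417° N, 41.8333° E

Field L=11, N=13: +11·20° lon, +13·10° lat → SW at lon 40°, lat 40°.
Square 0, 3: +0·2° lon, +3·1° lat → SW at lon 40°, lat 43°.
Subsquare v=21, a=0: +21·0.0833333° lon, +0·0.0416667° lat → SW at lon 41.75°, lat 43°.
Cell spans 0.0833333° lon × 0.0416667° lat. NE corner is SW corner plus one full cell.
latitude 43.0417° N, longitude 41.8333° E.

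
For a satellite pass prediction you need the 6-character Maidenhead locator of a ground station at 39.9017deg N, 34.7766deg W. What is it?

HM29ov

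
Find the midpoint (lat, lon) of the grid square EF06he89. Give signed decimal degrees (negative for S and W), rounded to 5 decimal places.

-33.79375, -99.34583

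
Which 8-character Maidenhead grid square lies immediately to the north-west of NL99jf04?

Longitude extended square 0; −1 → -1, wraps to 9, carry into subsquare.
Longitude subsquare j = 9; −1 → 8 = i.
Latitude extended square 4; +1 → 5.

NL99if95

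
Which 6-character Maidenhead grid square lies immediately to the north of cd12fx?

Latitude subsquare x = 23; +1 → 24, wraps to 0 = a, carry into square.
Latitude square 2; +1 → 3.
The longitude characters are unchanged.

CD13fa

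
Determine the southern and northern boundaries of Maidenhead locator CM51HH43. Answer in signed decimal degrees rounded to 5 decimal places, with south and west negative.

31.30417, 31.30833

Field C=2, M=12: +2·20° lon, +12·10° lat → SW at lon -140°, lat 30°.
Square 5, 1: +5·2° lon, +1·1° lat → SW at lon -130°, lat 31°.
Subsquare h=7, h=7: +7·0.0833333° lon, +7·0.0416667° lat → SW at lon -129.417°, lat 31.2917°.
Extended square 4, 3: +4·0.00833333° lon, +3·0.00416667° lat → SW at lon -129.383°, lat 31.3042°.
Cell spans 0.00833333° lon × 0.00416667° lat.
south 31.30417, north 31.30833.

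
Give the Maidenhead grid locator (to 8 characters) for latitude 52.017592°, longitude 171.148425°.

Offset from 180°W / 90°S: lon 351.14842°, lat 142.01759°.
Field: 351.14842/20 → 17 → R, 142.01759/10 → 14 → O; chars RO.
Square: 11.14842/2 → 5, 2.01759/1 → 2; chars 52.
Subsquare: 1.14842/0.0833333 → 13 → n, 0.01759/0.0416667 → 0 → a; chars na.
Extended square: 0.06509/0.00833333 → 7, 0.01759/0.00416667 → 4; chars 74.

RO52na74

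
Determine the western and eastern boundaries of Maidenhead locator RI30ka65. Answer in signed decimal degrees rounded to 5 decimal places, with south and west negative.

Field R=17, I=8: +17·20° lon, +8·10° lat → SW at lon 160°, lat -10°.
Square 3, 0: +3·2° lon, +0·1° lat → SW at lon 166°, lat -10°.
Subsquare k=10, a=0: +10·0.0833333° lon, +0·0.0416667° lat → SW at lon 166.833°, lat -10°.
Extended square 6, 5: +6·0.00833333° lon, +5·0.00416667° lat → SW at lon 166.883°, lat -9.97917°.
Cell spans 0.00833333° lon × 0.00416667° lat.
west 166.88333, east 166.89167.

166.88333, 166.89167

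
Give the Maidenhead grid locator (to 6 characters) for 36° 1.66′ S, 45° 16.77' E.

LF23px

Offset from 180°W / 90°S: lon 225.2795°, lat 53.9723°.
Field (20°×10°, letters A–R): lon ⌊225.2795/20⌋ = 11 → L; lat ⌊53.9723/10⌋ = 5 → F.
Square (2°×1°, digits 0–9): lon ⌊5.2795/2⌋ = 2; lat ⌊3.9723/1⌋ = 3.
Subsquare (5′×2.5′, letters a–x): lon ⌊1.2795/0.0833333⌋ = 15 → p; lat ⌊0.9723/0.0416667⌋ = 23 → x.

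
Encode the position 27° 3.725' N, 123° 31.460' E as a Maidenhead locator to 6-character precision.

Offset from 180°W / 90°S: lon 303.5243°, lat 117.0621°.
Field: lon ⌊303.5243/20⌋ = 15 → P; lat ⌊117.0621/10⌋ = 11 → L.
Square: lon ⌊3.5243/2⌋ = 1; lat ⌊7.0621/1⌋ = 7.
Subsquare: lon ⌊1.5243/0.0833333⌋ = 18 → s; lat ⌊0.0621/0.0416667⌋ = 1 → b.

PL17sb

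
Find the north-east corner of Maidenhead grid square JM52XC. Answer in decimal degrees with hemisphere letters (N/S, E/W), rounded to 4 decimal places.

32.1250° N, 12.0000° E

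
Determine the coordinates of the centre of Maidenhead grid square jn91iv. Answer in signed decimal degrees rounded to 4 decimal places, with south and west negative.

41.8958, 18.7083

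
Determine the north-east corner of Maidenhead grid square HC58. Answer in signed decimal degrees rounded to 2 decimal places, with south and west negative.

-61.00, -28.00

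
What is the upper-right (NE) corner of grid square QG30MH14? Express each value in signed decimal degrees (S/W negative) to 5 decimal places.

-29.68750, 147.01667

Field Q=16, G=6: +16·20° lon, +6·10° lat → SW at lon 140°, lat -30°.
Square 3, 0: +3·2° lon, +0·1° lat → SW at lon 146°, lat -30°.
Subsquare m=12, h=7: +12·0.0833333° lon, +7·0.0416667° lat → SW at lon 147°, lat -29.7083°.
Extended square 1, 4: +1·0.00833333° lon, +4·0.00416667° lat → SW at lon 147.008°, lat -29.6917°.
Cell spans 0.00833333° lon × 0.00416667° lat. NE corner is SW corner plus one full cell.
latitude -29.68750, longitude 147.01667.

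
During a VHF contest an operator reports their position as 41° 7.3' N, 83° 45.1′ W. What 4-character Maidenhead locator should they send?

EN81

Add 180° to longitude and 90° to latitude: 96.25, 131.12.
Field: lon ⌊96.25/20⌋ = 4 → E; lat ⌊131.12/10⌋ = 13 → N.
Square: lon ⌊16.25/2⌋ = 8; lat ⌊1.12/1⌋ = 1.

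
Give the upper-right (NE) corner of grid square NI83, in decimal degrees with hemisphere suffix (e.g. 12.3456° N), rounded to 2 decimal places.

6.00° S, 98.00° E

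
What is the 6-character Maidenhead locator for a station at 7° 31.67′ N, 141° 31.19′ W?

Shift to the Maidenhead origin (180°W, 90°S): lon 38.4802, lat 97.5278.
Field (20°×10°, letters A–R): 38.4802/20 → 1 → B, 97.5278/10 → 9 → J; chars BJ.
Square (2°×1°, digits 0–9): 18.4802/2 → 9, 7.5278/1 → 7; chars 97.
Subsquare (5′×2.5′, letters a–x): 0.4802/0.0833333 → 5 → f, 0.5278/0.0416667 → 12 → m; chars fm.

BJ97fm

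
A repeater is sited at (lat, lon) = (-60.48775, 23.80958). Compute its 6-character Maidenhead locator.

Add 180° to longitude and 90° to latitude: 203.8096, 29.5123.
Field: lon ⌊203.8096/20⌋ = 10 → K; lat ⌊29.5123/10⌋ = 2 → C.
Square: lon ⌊3.8096/2⌋ = 1; lat ⌊9.5123/1⌋ = 9.
Subsquare: lon ⌊1.8096/0.0833333⌋ = 21 → v; lat ⌊0.5123/0.0416667⌋ = 12 → m.

KC19vm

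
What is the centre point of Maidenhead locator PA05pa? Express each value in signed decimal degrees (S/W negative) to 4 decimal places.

-84.9792, 121.2917

Field P=15, A=0: +15·20° lon, +0·10° lat → SW at lon 120°, lat -90°.
Square 0, 5: +0·2° lon, +5·1° lat → SW at lon 120°, lat -85°.
Subsquare p=15, a=0: +15·0.0833333° lon, +0·0.0416667° lat → SW at lon 121.25°, lat -85°.
Cell spans 0.0833333° lon × 0.0416667° lat. Centre is SW corner plus half of each.
latitude -84.9792, longitude 121.2917.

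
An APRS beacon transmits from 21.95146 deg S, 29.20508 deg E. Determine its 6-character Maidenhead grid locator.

Shift to the Maidenhead origin (180°W, 90°S): lon 209.2051, lat 68.0485.
Field: lon ⌊209.2051/20⌋ = 10 → K; lat ⌊68.0485/10⌋ = 6 → G.
Square: lon ⌊9.2051/2⌋ = 4; lat ⌊8.0485/1⌋ = 8.
Subsquare: lon ⌊1.2051/0.0833333⌋ = 14 → o; lat ⌊0.0485/0.0416667⌋ = 1 → b.

KG48ob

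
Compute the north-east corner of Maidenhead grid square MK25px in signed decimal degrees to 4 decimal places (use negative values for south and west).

Field M=12, K=10: +12·20° lon, +10·10° lat → SW at lon 60°, lat 10°.
Square 2, 5: +2·2° lon, +5·1° lat → SW at lon 64°, lat 15°.
Subsquare p=15, x=23: +15·0.0833333° lon, +23·0.0416667° lat → SW at lon 65.25°, lat 15.9583°.
Cell spans 0.0833333° lon × 0.0416667° lat. NE corner is SW corner plus one full cell.
latitude 16.0000, longitude 65.3333.

16.0000, 65.3333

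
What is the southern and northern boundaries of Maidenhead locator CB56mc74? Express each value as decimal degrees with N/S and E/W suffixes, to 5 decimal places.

Field C=2, B=1: +2·20° lon, +1·10° lat → SW at lon -140°, lat -80°.
Square 5, 6: +5·2° lon, +6·1° lat → SW at lon -130°, lat -74°.
Subsquare m=12, c=2: +12·0.0833333° lon, +2·0.0416667° lat → SW at lon -129°, lat -73.9167°.
Extended square 7, 4: +7·0.00833333° lon, +4·0.00416667° lat → SW at lon -128.942°, lat -73.9°.
Cell spans 0.00833333° lon × 0.00416667° lat.
south 73.90000° S, north 73.89583° S.

73.90000° S, 73.89583° S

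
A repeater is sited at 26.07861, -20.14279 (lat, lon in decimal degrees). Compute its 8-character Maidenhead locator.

Add 180° to longitude and 90° to latitude: 159.85721, 116.07861.
Field: lon ⌊159.85721/20⌋ = 7 → H; lat ⌊116.07861/10⌋ = 11 → L.
Square: lon ⌊19.85721/2⌋ = 9; lat ⌊6.07861/1⌋ = 6.
Subsquare: lon ⌊1.85721/0.0833333⌋ = 22 → w; lat ⌊0.07861/0.0416667⌋ = 1 → b.
Extended square: lon ⌊0.02388/0.00833333⌋ = 2; lat ⌊0.03694/0.00416667⌋ = 8.

HL96wb28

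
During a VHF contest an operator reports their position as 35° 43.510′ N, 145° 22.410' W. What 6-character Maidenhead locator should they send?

BM75hr

Shift to the Maidenhead origin (180°W, 90°S): lon 34.6265, lat 125.7252.
Field: 34.6265/20 → 1 → B, 125.7252/10 → 12 → M; chars BM.
Square: 14.6265/2 → 7, 5.7252/1 → 5; chars 75.
Subsquare: 0.6265/0.0833333 → 7 → h, 0.7252/0.0416667 → 17 → r; chars hr.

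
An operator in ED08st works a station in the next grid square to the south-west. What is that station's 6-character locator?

ED08rs

Longitude subsquare s = 18; −1 → 17 = r.
Latitude subsquare t = 19; −1 → 18 = s.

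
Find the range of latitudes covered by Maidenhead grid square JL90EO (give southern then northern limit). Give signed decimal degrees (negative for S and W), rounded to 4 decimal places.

20.5833, 20.6250

Field J=9, L=11: +9·20° lon, +11·10° lat → SW at lon 0°, lat 20°.
Square 9, 0: +9·2° lon, +0·1° lat → SW at lon 18°, lat 20°.
Subsquare e=4, o=14: +4·0.0833333° lon, +14·0.0416667° lat → SW at lon 18.3333°, lat 20.5833°.
Cell spans 0.0833333° lon × 0.0416667° lat.
south 20.5833, north 20.6250.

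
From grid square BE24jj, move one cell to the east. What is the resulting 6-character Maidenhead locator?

BE24kj

Longitude subsquare j = 9; +1 → 10 = k.
The latitude characters are unchanged.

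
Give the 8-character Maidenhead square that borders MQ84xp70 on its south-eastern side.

Longitude extended square 7; +1 → 8.
Latitude extended square 0; −1 → -1, wraps to 9, carry into subsquare.
Latitude subsquare p = 15; −1 → 14 = o.

MQ84xo89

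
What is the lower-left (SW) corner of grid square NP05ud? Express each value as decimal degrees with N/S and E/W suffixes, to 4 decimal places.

Field N=13, P=15: +13·20° lon, +15·10° lat → SW at lon 80°, lat 60°.
Square 0, 5: +0·2° lon, +5·1° lat → SW at lon 80°, lat 65°.
Subsquare u=20, d=3: +20·0.0833333° lon, +3·0.0416667° lat → SW at lon 81.6667°, lat 65.125°.
latitude 65.1250° N, longitude 81.6667° E.

65.1250° N, 81.6667° E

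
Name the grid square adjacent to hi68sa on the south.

HI67sx

Latitude subsquare a = 0; −1 → -1, wraps to 23 = x, carry into square.
Latitude square 8; −1 → 7.
The longitude characters are unchanged.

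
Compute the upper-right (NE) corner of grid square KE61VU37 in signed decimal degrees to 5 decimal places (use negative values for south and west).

-48.13333, 33.78333

Field K=10, E=4: +10·20° lon, +4·10° lat → SW at lon 20°, lat -50°.
Square 6, 1: +6·2° lon, +1·1° lat → SW at lon 32°, lat -49°.
Subsquare v=21, u=20: +21·0.0833333° lon, +20·0.0416667° lat → SW at lon 33.75°, lat -48.1667°.
Extended square 3, 7: +3·0.00833333° lon, +7·0.00416667° lat → SW at lon 33.775°, lat -48.1375°.
Cell spans 0.00833333° lon × 0.00416667° lat. NE corner is SW corner plus one full cell.
latitude -48.13333, longitude 33.78333.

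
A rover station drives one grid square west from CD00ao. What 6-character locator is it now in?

Longitude subsquare a = 0; −1 → -1, wraps to 23 = x, carry into square.
Longitude square 0; −1 → -1, wraps to 9, carry into field.
Longitude field C = 2; −1 → 1 = B.
The latitude characters are unchanged.

BD90xo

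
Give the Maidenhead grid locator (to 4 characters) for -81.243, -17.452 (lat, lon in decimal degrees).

IA18

Shift to the Maidenhead origin (180°W, 90°S): lon 162.55, lat 8.76.
Field: 162.55/20 → 8 → I, 8.76/10 → 0 → A; chars IA.
Square: 2.55/2 → 1, 8.76/1 → 8; chars 18.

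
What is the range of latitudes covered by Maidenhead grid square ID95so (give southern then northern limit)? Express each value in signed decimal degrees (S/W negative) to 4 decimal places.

-54.4167, -54.3750

Field I=8, D=3: +8·20° lon, +3·10° lat → SW at lon -20°, lat -60°.
Square 9, 5: +9·2° lon, +5·1° lat → SW at lon -2°, lat -55°.
Subsquare s=18, o=14: +18·0.0833333° lon, +14·0.0416667° lat → SW at lon -0.5°, lat -54.4167°.
Cell spans 0.0833333° lon × 0.0416667° lat.
south -54.4167, north -54.3750.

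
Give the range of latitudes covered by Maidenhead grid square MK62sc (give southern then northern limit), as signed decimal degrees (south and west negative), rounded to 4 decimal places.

12.0833, 12.1250

Field M=12, K=10: +12·20° lon, +10·10° lat → SW at lon 60°, lat 10°.
Square 6, 2: +6·2° lon, +2·1° lat → SW at lon 72°, lat 12°.
Subsquare s=18, c=2: +18·0.0833333° lon, +2·0.0416667° lat → SW at lon 73.5°, lat 12.0833°.
Cell spans 0.0833333° lon × 0.0416667° lat.
south 12.0833, north 12.1250.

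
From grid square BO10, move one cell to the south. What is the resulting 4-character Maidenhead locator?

BN19

Latitude square 0; −1 → -1, wraps to 9, carry into field.
Latitude field O = 14; −1 → 13 = N.
The longitude characters are unchanged.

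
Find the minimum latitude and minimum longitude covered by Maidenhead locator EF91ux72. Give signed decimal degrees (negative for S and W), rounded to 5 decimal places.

-38.03333, -80.27500

Field E=4, F=5: +4·20° lon, +5·10° lat → SW at lon -100°, lat -40°.
Square 9, 1: +9·2° lon, +1·1° lat → SW at lon -82°, lat -39°.
Subsquare u=20, x=23: +20·0.0833333° lon, +23·0.0416667° lat → SW at lon -80.3333°, lat -38.0417°.
Extended square 7, 2: +7·0.00833333° lon, +2·0.00416667° lat → SW at lon -80.275°, lat -38.0333°.
latitude -38.03333, longitude -80.27500.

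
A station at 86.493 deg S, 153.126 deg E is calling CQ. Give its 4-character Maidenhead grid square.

QA63

Offset from 180°W / 90°S: lon 333.13°, lat 3.51°.
Field: lon ⌊333.13/20⌋ = 16 → Q; lat ⌊3.51/10⌋ = 0 → A.
Square: lon ⌊13.13/2⌋ = 6; lat ⌊3.51/1⌋ = 3.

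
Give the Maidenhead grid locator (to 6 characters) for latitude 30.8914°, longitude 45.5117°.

LM20sv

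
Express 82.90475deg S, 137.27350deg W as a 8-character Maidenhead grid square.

CA17ic72

Offset from 180°W / 90°S: lon 42.72650°, lat 7.09525°.
Field (20°×10°, letters A–R): lon ⌊42.72650/20⌋ = 2 → C; lat ⌊7.09525/10⌋ = 0 → A.
Square (2°×1°, digits 0–9): lon ⌊2.72650/2⌋ = 1; lat ⌊7.09525/1⌋ = 7.
Subsquare (5′×2.5′, letters a–x): lon ⌊0.72650/0.0833333⌋ = 8 → i; lat ⌊0.09525/0.0416667⌋ = 2 → c.
Extended square (30″×15″, digits 0–9): lon ⌊0.05983/0.00833333⌋ = 7; lat ⌊0.01192/0.00416667⌋ = 2.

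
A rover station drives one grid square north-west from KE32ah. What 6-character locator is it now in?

Longitude subsquare a = 0; −1 → -1, wraps to 23 = x, carry into square.
Longitude square 3; −1 → 2.
Latitude subsquare h = 7; +1 → 8 = i.

KE22xi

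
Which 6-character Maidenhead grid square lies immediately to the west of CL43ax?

Longitude subsquare a = 0; −1 → -1, wraps to 23 = x, carry into square.
Longitude square 4; −1 → 3.
The latitude characters are unchanged.

CL33xx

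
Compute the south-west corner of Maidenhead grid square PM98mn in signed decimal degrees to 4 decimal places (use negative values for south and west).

Field P=15, M=12: +15·20° lon, +12·10° lat → SW at lon 120°, lat 30°.
Square 9, 8: +9·2° lon, +8·1° lat → SW at lon 138°, lat 38°.
Subsquare m=12, n=13: +12·0.0833333° lon, +13·0.0416667° lat → SW at lon 139°, lat 38.5417°.
latitude 38.5417, longitude 139.0000.

38.5417, 139.0000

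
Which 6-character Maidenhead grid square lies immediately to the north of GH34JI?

GH34jj

Latitude subsquare i = 8; +1 → 9 = j.
The longitude characters are unchanged.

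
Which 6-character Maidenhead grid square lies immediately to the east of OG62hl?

OG62il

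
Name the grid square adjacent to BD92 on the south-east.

Longitude square 9; +1 → 10, wraps to 0, carry into field.
Longitude field B = 1; +1 → 2 = C.
Latitude square 2; −1 → 1.

CD01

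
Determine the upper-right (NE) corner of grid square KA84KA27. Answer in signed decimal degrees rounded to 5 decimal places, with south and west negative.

Field K=10, A=0: +10·20° lon, +0·10° lat → SW at lon 20°, lat -90°.
Square 8, 4: +8·2° lon, +4·1° lat → SW at lon 36°, lat -86°.
Subsquare k=10, a=0: +10·0.0833333° lon, +0·0.0416667° lat → SW at lon 36.8333°, lat -86°.
Extended square 2, 7: +2·0.00833333° lon, +7·0.00416667° lat → SW at lon 36.85°, lat -85.9708°.
Cell spans 0.00833333° lon × 0.00416667° lat. NE corner is SW corner plus one full cell.
latitude -85.96667, longitude 36.85833.

-85.96667, 36.85833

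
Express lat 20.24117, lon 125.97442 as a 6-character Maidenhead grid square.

PL20xf

Shift to the Maidenhead origin (180°W, 90°S): lon 305.9744, lat 110.2412.
Field: 305.9744/20 → 15 → P, 110.2412/10 → 11 → L; chars PL.
Square: 5.9744/2 → 2, 0.2412/1 → 0; chars 20.
Subsquare: 1.9744/0.0833333 → 23 → x, 0.2412/0.0416667 → 5 → f; chars xf.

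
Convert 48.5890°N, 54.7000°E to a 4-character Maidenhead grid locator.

LN78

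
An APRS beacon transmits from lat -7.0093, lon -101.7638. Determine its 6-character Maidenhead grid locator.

DI92cx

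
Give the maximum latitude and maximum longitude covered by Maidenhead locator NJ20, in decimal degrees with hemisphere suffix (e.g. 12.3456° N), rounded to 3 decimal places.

1.000° N, 86.000° E

Field N=13, J=9: +13·20° lon, +9·10° lat → SW at lon 80°, lat 0°.
Square 2, 0: +2·2° lon, +0·1° lat → SW at lon 84°, lat 0°.
Cell spans 2° lon × 1° lat. NE corner is SW corner plus one full cell.
latitude 1.000° N, longitude 86.000° E.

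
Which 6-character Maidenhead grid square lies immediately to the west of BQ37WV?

Longitude subsquare w = 22; −1 → 21 = v.
The latitude characters are unchanged.

BQ37vv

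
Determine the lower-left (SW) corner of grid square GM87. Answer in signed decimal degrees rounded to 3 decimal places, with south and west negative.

37.000, -44.000

Field G=6, M=12: +6·20° lon, +12·10° lat → SW at lon -60°, lat 30°.
Square 8, 7: +8·2° lon, +7·1° lat → SW at lon -44°, lat 37°.
latitude 37.000, longitude -44.000.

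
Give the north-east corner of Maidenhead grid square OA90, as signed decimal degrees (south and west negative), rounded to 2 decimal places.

-89.00, 120.00

Field O=14, A=0: +14·20° lon, +0·10° lat → SW at lon 100°, lat -90°.
Square 9, 0: +9·2° lon, +0·1° lat → SW at lon 118°, lat -90°.
Cell spans 2° lon × 1° lat. NE corner is SW corner plus one full cell.
latitude -89.00, longitude 120.00.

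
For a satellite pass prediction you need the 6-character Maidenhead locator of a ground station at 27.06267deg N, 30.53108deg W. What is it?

HL47rb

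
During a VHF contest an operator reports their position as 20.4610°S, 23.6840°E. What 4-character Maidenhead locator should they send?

KG19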